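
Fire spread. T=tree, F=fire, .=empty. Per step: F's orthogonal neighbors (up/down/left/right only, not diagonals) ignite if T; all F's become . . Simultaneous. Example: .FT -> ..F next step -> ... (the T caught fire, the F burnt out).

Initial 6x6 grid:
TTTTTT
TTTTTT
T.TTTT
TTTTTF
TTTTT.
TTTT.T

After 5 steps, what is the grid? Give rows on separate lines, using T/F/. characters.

Step 1: 2 trees catch fire, 1 burn out
  TTTTTT
  TTTTTT
  T.TTTF
  TTTTF.
  TTTTT.
  TTTT.T
Step 2: 4 trees catch fire, 2 burn out
  TTTTTT
  TTTTTF
  T.TTF.
  TTTF..
  TTTTF.
  TTTT.T
Step 3: 5 trees catch fire, 4 burn out
  TTTTTF
  TTTTF.
  T.TF..
  TTF...
  TTTF..
  TTTT.T
Step 4: 6 trees catch fire, 5 burn out
  TTTTF.
  TTTF..
  T.F...
  TF....
  TTF...
  TTTF.T
Step 5: 5 trees catch fire, 6 burn out
  TTTF..
  TTF...
  T.....
  F.....
  TF....
  TTF..T

TTTF..
TTF...
T.....
F.....
TF....
TTF..T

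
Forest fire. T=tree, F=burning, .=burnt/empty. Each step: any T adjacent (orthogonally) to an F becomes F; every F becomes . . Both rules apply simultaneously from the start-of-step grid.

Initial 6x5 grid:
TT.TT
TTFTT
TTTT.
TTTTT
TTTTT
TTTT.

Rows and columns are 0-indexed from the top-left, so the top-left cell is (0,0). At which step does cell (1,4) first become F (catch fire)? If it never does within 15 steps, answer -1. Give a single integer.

Step 1: cell (1,4)='T' (+3 fires, +1 burnt)
Step 2: cell (1,4)='F' (+7 fires, +3 burnt)
  -> target ignites at step 2
Step 3: cell (1,4)='.' (+6 fires, +7 burnt)
Step 4: cell (1,4)='.' (+5 fires, +6 burnt)
Step 5: cell (1,4)='.' (+4 fires, +5 burnt)
Step 6: cell (1,4)='.' (+1 fires, +4 burnt)
Step 7: cell (1,4)='.' (+0 fires, +1 burnt)
  fire out at step 7

2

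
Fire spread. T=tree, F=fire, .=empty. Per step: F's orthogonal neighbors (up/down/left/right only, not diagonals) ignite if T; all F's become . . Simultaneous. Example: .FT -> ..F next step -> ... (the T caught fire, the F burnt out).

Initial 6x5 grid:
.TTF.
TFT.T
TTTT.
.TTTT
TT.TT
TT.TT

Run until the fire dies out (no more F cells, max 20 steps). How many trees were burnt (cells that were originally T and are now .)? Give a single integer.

Step 1: +5 fires, +2 burnt (F count now 5)
Step 2: +3 fires, +5 burnt (F count now 3)
Step 3: +3 fires, +3 burnt (F count now 3)
Step 4: +3 fires, +3 burnt (F count now 3)
Step 5: +3 fires, +3 burnt (F count now 3)
Step 6: +2 fires, +3 burnt (F count now 2)
Step 7: +1 fires, +2 burnt (F count now 1)
Step 8: +0 fires, +1 burnt (F count now 0)
Fire out after step 8
Initially T: 21, now '.': 29
Total burnt (originally-T cells now '.'): 20

Answer: 20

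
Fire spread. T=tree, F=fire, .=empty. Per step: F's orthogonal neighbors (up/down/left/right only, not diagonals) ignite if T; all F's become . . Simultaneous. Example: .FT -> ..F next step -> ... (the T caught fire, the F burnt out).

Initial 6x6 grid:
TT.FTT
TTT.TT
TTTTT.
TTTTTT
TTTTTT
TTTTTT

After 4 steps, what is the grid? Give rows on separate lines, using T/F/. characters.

Step 1: 1 trees catch fire, 1 burn out
  TT..FT
  TTT.TT
  TTTTT.
  TTTTTT
  TTTTTT
  TTTTTT
Step 2: 2 trees catch fire, 1 burn out
  TT...F
  TTT.FT
  TTTTT.
  TTTTTT
  TTTTTT
  TTTTTT
Step 3: 2 trees catch fire, 2 burn out
  TT....
  TTT..F
  TTTTF.
  TTTTTT
  TTTTTT
  TTTTTT
Step 4: 2 trees catch fire, 2 burn out
  TT....
  TTT...
  TTTF..
  TTTTFT
  TTTTTT
  TTTTTT

TT....
TTT...
TTTF..
TTTTFT
TTTTTT
TTTTTT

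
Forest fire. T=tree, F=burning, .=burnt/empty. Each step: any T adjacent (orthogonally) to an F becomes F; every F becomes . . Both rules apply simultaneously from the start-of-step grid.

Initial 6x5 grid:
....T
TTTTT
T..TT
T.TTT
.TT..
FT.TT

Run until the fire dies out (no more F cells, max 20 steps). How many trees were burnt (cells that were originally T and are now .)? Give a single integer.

Step 1: +1 fires, +1 burnt (F count now 1)
Step 2: +1 fires, +1 burnt (F count now 1)
Step 3: +1 fires, +1 burnt (F count now 1)
Step 4: +1 fires, +1 burnt (F count now 1)
Step 5: +1 fires, +1 burnt (F count now 1)
Step 6: +2 fires, +1 burnt (F count now 2)
Step 7: +2 fires, +2 burnt (F count now 2)
Step 8: +2 fires, +2 burnt (F count now 2)
Step 9: +2 fires, +2 burnt (F count now 2)
Step 10: +1 fires, +2 burnt (F count now 1)
Step 11: +1 fires, +1 burnt (F count now 1)
Step 12: +1 fires, +1 burnt (F count now 1)
Step 13: +0 fires, +1 burnt (F count now 0)
Fire out after step 13
Initially T: 18, now '.': 28
Total burnt (originally-T cells now '.'): 16

Answer: 16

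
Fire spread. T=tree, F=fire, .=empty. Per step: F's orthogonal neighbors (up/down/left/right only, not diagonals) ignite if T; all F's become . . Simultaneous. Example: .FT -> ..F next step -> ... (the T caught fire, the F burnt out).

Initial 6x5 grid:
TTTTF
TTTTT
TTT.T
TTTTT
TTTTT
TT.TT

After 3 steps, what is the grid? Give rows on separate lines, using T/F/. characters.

Step 1: 2 trees catch fire, 1 burn out
  TTTF.
  TTTTF
  TTT.T
  TTTTT
  TTTTT
  TT.TT
Step 2: 3 trees catch fire, 2 burn out
  TTF..
  TTTF.
  TTT.F
  TTTTT
  TTTTT
  TT.TT
Step 3: 3 trees catch fire, 3 burn out
  TF...
  TTF..
  TTT..
  TTTTF
  TTTTT
  TT.TT

TF...
TTF..
TTT..
TTTTF
TTTTT
TT.TT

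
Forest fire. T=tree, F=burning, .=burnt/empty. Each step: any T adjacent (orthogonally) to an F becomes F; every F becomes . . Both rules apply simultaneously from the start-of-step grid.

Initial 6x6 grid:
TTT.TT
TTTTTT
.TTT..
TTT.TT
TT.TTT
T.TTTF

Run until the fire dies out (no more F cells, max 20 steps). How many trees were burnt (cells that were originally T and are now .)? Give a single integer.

Answer: 8

Derivation:
Step 1: +2 fires, +1 burnt (F count now 2)
Step 2: +3 fires, +2 burnt (F count now 3)
Step 3: +3 fires, +3 burnt (F count now 3)
Step 4: +0 fires, +3 burnt (F count now 0)
Fire out after step 4
Initially T: 28, now '.': 16
Total burnt (originally-T cells now '.'): 8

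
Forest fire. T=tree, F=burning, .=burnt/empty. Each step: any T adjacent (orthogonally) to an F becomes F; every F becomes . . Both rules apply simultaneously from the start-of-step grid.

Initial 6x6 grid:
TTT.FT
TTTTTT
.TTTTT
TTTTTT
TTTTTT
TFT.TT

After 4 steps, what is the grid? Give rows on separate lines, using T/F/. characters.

Step 1: 5 trees catch fire, 2 burn out
  TTT..F
  TTTTFT
  .TTTTT
  TTTTTT
  TFTTTT
  F.F.TT
Step 2: 6 trees catch fire, 5 burn out
  TTT...
  TTTF.F
  .TTTFT
  TFTTTT
  F.FTTT
  ....TT
Step 3: 8 trees catch fire, 6 burn out
  TTT...
  TTF...
  .FTF.F
  F.FTFT
  ...FTT
  ....TT
Step 4: 6 trees catch fire, 8 burn out
  TTF...
  TF....
  ..F...
  ...F.F
  ....FT
  ....TT

TTF...
TF....
..F...
...F.F
....FT
....TT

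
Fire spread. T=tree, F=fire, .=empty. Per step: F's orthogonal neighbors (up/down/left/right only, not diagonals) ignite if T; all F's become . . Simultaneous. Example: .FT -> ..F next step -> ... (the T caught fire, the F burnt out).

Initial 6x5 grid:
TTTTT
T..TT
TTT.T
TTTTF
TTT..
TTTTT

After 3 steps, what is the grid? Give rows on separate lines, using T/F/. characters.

Step 1: 2 trees catch fire, 1 burn out
  TTTTT
  T..TT
  TTT.F
  TTTF.
  TTT..
  TTTTT
Step 2: 2 trees catch fire, 2 burn out
  TTTTT
  T..TF
  TTT..
  TTF..
  TTT..
  TTTTT
Step 3: 5 trees catch fire, 2 burn out
  TTTTF
  T..F.
  TTF..
  TF...
  TTF..
  TTTTT

TTTTF
T..F.
TTF..
TF...
TTF..
TTTTT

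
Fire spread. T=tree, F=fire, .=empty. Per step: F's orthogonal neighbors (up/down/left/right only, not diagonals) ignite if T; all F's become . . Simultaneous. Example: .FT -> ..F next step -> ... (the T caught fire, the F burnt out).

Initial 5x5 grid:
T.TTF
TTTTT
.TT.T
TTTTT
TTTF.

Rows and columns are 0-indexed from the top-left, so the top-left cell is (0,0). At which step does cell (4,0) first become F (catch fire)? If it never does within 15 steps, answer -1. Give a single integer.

Step 1: cell (4,0)='T' (+4 fires, +2 burnt)
Step 2: cell (4,0)='T' (+6 fires, +4 burnt)
Step 3: cell (4,0)='F' (+4 fires, +6 burnt)
  -> target ignites at step 3
Step 4: cell (4,0)='.' (+3 fires, +4 burnt)
Step 5: cell (4,0)='.' (+1 fires, +3 burnt)
Step 6: cell (4,0)='.' (+1 fires, +1 burnt)
Step 7: cell (4,0)='.' (+0 fires, +1 burnt)
  fire out at step 7

3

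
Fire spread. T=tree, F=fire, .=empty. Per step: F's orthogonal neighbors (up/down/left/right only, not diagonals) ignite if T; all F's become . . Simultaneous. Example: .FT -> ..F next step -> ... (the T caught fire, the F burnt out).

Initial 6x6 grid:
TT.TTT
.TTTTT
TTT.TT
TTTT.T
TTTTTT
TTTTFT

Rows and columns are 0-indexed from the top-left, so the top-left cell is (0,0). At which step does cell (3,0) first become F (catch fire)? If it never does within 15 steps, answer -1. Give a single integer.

Step 1: cell (3,0)='T' (+3 fires, +1 burnt)
Step 2: cell (3,0)='T' (+3 fires, +3 burnt)
Step 3: cell (3,0)='T' (+4 fires, +3 burnt)
Step 4: cell (3,0)='T' (+4 fires, +4 burnt)
Step 5: cell (3,0)='T' (+5 fires, +4 burnt)
Step 6: cell (3,0)='F' (+5 fires, +5 burnt)
  -> target ignites at step 6
Step 7: cell (3,0)='.' (+4 fires, +5 burnt)
Step 8: cell (3,0)='.' (+2 fires, +4 burnt)
Step 9: cell (3,0)='.' (+1 fires, +2 burnt)
Step 10: cell (3,0)='.' (+0 fires, +1 burnt)
  fire out at step 10

6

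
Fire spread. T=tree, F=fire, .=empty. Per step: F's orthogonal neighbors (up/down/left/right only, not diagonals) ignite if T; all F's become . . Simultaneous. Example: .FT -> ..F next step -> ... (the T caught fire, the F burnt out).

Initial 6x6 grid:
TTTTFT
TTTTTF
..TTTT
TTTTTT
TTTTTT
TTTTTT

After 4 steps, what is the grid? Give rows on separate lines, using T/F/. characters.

Step 1: 4 trees catch fire, 2 burn out
  TTTF.F
  TTTTF.
  ..TTTF
  TTTTTT
  TTTTTT
  TTTTTT
Step 2: 4 trees catch fire, 4 burn out
  TTF...
  TTTF..
  ..TTF.
  TTTTTF
  TTTTTT
  TTTTTT
Step 3: 5 trees catch fire, 4 burn out
  TF....
  TTF...
  ..TF..
  TTTTF.
  TTTTTF
  TTTTTT
Step 4: 6 trees catch fire, 5 burn out
  F.....
  TF....
  ..F...
  TTTF..
  TTTTF.
  TTTTTF

F.....
TF....
..F...
TTTF..
TTTTF.
TTTTTF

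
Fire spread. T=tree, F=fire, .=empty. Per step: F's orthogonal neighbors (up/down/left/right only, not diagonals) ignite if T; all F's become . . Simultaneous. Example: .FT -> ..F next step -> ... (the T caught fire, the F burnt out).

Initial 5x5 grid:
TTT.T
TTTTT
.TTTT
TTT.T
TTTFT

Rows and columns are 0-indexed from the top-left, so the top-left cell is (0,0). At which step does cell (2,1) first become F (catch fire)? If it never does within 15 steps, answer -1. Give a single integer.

Step 1: cell (2,1)='T' (+2 fires, +1 burnt)
Step 2: cell (2,1)='T' (+3 fires, +2 burnt)
Step 3: cell (2,1)='T' (+4 fires, +3 burnt)
Step 4: cell (2,1)='F' (+5 fires, +4 burnt)
  -> target ignites at step 4
Step 5: cell (2,1)='.' (+4 fires, +5 burnt)
Step 6: cell (2,1)='.' (+2 fires, +4 burnt)
Step 7: cell (2,1)='.' (+1 fires, +2 burnt)
Step 8: cell (2,1)='.' (+0 fires, +1 burnt)
  fire out at step 8

4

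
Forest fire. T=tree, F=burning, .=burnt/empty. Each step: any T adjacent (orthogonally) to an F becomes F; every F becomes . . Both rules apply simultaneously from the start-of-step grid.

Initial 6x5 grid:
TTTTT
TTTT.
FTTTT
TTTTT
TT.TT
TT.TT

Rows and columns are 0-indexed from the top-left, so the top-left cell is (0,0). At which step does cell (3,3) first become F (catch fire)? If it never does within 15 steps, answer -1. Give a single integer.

Step 1: cell (3,3)='T' (+3 fires, +1 burnt)
Step 2: cell (3,3)='T' (+5 fires, +3 burnt)
Step 3: cell (3,3)='T' (+6 fires, +5 burnt)
Step 4: cell (3,3)='F' (+5 fires, +6 burnt)
  -> target ignites at step 4
Step 5: cell (3,3)='.' (+3 fires, +5 burnt)
Step 6: cell (3,3)='.' (+3 fires, +3 burnt)
Step 7: cell (3,3)='.' (+1 fires, +3 burnt)
Step 8: cell (3,3)='.' (+0 fires, +1 burnt)
  fire out at step 8

4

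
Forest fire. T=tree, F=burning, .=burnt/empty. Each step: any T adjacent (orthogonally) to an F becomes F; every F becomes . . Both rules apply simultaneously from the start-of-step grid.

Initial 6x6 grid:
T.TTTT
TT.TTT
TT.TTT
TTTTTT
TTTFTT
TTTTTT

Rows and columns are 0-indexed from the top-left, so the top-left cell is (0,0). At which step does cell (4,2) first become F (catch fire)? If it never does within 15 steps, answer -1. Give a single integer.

Step 1: cell (4,2)='F' (+4 fires, +1 burnt)
  -> target ignites at step 1
Step 2: cell (4,2)='.' (+7 fires, +4 burnt)
Step 3: cell (4,2)='.' (+7 fires, +7 burnt)
Step 4: cell (4,2)='.' (+6 fires, +7 burnt)
Step 5: cell (4,2)='.' (+5 fires, +6 burnt)
Step 6: cell (4,2)='.' (+2 fires, +5 burnt)
Step 7: cell (4,2)='.' (+1 fires, +2 burnt)
Step 8: cell (4,2)='.' (+0 fires, +1 burnt)
  fire out at step 8

1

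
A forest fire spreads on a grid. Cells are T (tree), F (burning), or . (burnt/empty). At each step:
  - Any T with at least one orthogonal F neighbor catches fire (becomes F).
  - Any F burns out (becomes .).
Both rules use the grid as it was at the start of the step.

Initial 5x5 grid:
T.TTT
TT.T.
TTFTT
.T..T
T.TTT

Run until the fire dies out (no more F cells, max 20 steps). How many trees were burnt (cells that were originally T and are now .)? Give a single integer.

Step 1: +2 fires, +1 burnt (F count now 2)
Step 2: +5 fires, +2 burnt (F count now 5)
Step 3: +3 fires, +5 burnt (F count now 3)
Step 4: +4 fires, +3 burnt (F count now 4)
Step 5: +1 fires, +4 burnt (F count now 1)
Step 6: +1 fires, +1 burnt (F count now 1)
Step 7: +0 fires, +1 burnt (F count now 0)
Fire out after step 7
Initially T: 17, now '.': 24
Total burnt (originally-T cells now '.'): 16

Answer: 16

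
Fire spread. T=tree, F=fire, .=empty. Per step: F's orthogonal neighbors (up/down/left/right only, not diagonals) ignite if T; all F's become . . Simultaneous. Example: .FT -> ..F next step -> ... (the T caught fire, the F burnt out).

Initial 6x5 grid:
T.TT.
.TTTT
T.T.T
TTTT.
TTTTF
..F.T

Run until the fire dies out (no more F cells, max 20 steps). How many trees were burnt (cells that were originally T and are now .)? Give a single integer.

Answer: 18

Derivation:
Step 1: +3 fires, +2 burnt (F count now 3)
Step 2: +3 fires, +3 burnt (F count now 3)
Step 3: +3 fires, +3 burnt (F count now 3)
Step 4: +2 fires, +3 burnt (F count now 2)
Step 5: +4 fires, +2 burnt (F count now 4)
Step 6: +2 fires, +4 burnt (F count now 2)
Step 7: +1 fires, +2 burnt (F count now 1)
Step 8: +0 fires, +1 burnt (F count now 0)
Fire out after step 8
Initially T: 19, now '.': 29
Total burnt (originally-T cells now '.'): 18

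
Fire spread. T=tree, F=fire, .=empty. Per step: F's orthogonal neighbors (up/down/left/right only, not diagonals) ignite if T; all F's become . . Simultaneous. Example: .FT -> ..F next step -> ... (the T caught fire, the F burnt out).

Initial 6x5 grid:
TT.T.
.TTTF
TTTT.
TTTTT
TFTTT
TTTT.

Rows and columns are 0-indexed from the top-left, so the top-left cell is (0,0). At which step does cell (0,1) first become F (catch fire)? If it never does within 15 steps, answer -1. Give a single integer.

Step 1: cell (0,1)='T' (+5 fires, +2 burnt)
Step 2: cell (0,1)='T' (+9 fires, +5 burnt)
Step 3: cell (0,1)='T' (+6 fires, +9 burnt)
Step 4: cell (0,1)='F' (+2 fires, +6 burnt)
  -> target ignites at step 4
Step 5: cell (0,1)='.' (+1 fires, +2 burnt)
Step 6: cell (0,1)='.' (+0 fires, +1 burnt)
  fire out at step 6

4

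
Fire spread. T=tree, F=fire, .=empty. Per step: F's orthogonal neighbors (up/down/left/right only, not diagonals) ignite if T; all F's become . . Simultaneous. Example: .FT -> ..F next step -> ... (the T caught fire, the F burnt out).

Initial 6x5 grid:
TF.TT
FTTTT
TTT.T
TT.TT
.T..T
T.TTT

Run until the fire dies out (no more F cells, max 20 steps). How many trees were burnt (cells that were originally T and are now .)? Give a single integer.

Answer: 20

Derivation:
Step 1: +3 fires, +2 burnt (F count now 3)
Step 2: +3 fires, +3 burnt (F count now 3)
Step 3: +3 fires, +3 burnt (F count now 3)
Step 4: +3 fires, +3 burnt (F count now 3)
Step 5: +2 fires, +3 burnt (F count now 2)
Step 6: +1 fires, +2 burnt (F count now 1)
Step 7: +2 fires, +1 burnt (F count now 2)
Step 8: +1 fires, +2 burnt (F count now 1)
Step 9: +1 fires, +1 burnt (F count now 1)
Step 10: +1 fires, +1 burnt (F count now 1)
Step 11: +0 fires, +1 burnt (F count now 0)
Fire out after step 11
Initially T: 21, now '.': 29
Total burnt (originally-T cells now '.'): 20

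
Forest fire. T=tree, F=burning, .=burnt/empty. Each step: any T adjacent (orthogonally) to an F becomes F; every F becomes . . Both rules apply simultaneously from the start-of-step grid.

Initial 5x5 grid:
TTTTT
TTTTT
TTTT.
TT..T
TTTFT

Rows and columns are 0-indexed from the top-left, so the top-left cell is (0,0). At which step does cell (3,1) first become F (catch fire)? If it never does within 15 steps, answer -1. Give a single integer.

Step 1: cell (3,1)='T' (+2 fires, +1 burnt)
Step 2: cell (3,1)='T' (+2 fires, +2 burnt)
Step 3: cell (3,1)='F' (+2 fires, +2 burnt)
  -> target ignites at step 3
Step 4: cell (3,1)='.' (+2 fires, +2 burnt)
Step 5: cell (3,1)='.' (+3 fires, +2 burnt)
Step 6: cell (3,1)='.' (+4 fires, +3 burnt)
Step 7: cell (3,1)='.' (+3 fires, +4 burnt)
Step 8: cell (3,1)='.' (+2 fires, +3 burnt)
Step 9: cell (3,1)='.' (+1 fires, +2 burnt)
Step 10: cell (3,1)='.' (+0 fires, +1 burnt)
  fire out at step 10

3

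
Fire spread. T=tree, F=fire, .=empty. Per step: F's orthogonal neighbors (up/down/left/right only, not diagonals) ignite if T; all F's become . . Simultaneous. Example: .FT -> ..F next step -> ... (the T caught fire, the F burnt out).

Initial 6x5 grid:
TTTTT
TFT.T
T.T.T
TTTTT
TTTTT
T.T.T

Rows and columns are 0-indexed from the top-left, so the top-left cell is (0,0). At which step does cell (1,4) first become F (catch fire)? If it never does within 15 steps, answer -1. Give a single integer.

Step 1: cell (1,4)='T' (+3 fires, +1 burnt)
Step 2: cell (1,4)='T' (+4 fires, +3 burnt)
Step 3: cell (1,4)='T' (+3 fires, +4 burnt)
Step 4: cell (1,4)='T' (+5 fires, +3 burnt)
Step 5: cell (1,4)='F' (+6 fires, +5 burnt)
  -> target ignites at step 5
Step 6: cell (1,4)='.' (+2 fires, +6 burnt)
Step 7: cell (1,4)='.' (+1 fires, +2 burnt)
Step 8: cell (1,4)='.' (+0 fires, +1 burnt)
  fire out at step 8

5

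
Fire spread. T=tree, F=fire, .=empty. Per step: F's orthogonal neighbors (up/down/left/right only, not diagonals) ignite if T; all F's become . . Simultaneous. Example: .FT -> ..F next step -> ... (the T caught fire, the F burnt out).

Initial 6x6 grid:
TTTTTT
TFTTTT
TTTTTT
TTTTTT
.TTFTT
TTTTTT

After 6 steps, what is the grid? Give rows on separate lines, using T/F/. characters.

Step 1: 8 trees catch fire, 2 burn out
  TFTTTT
  F.FTTT
  TFTTTT
  TTTFTT
  .TF.FT
  TTTFTT
Step 2: 13 trees catch fire, 8 burn out
  F.FTTT
  ...FTT
  F.FFTT
  TFF.FT
  .F...F
  TTF.FT
Step 3: 7 trees catch fire, 13 burn out
  ...FTT
  ....FT
  ....FT
  F....F
  ......
  TF...F
Step 4: 4 trees catch fire, 7 burn out
  ....FT
  .....F
  .....F
  ......
  ......
  F.....
Step 5: 1 trees catch fire, 4 burn out
  .....F
  ......
  ......
  ......
  ......
  ......
Step 6: 0 trees catch fire, 1 burn out
  ......
  ......
  ......
  ......
  ......
  ......

......
......
......
......
......
......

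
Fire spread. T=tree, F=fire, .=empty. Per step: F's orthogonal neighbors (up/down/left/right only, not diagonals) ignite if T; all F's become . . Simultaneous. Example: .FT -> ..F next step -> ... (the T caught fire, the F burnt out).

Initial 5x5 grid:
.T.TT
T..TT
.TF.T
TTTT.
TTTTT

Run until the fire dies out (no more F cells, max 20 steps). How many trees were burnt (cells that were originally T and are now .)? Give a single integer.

Step 1: +2 fires, +1 burnt (F count now 2)
Step 2: +3 fires, +2 burnt (F count now 3)
Step 3: +3 fires, +3 burnt (F count now 3)
Step 4: +2 fires, +3 burnt (F count now 2)
Step 5: +0 fires, +2 burnt (F count now 0)
Fire out after step 5
Initially T: 17, now '.': 18
Total burnt (originally-T cells now '.'): 10

Answer: 10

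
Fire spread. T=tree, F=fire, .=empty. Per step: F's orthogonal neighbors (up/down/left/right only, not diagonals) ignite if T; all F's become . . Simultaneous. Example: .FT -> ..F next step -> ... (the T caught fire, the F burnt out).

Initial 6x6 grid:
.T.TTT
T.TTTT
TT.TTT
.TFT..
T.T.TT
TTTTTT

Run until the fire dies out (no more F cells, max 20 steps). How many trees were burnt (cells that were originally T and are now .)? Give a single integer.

Answer: 25

Derivation:
Step 1: +3 fires, +1 burnt (F count now 3)
Step 2: +3 fires, +3 burnt (F count now 3)
Step 3: +5 fires, +3 burnt (F count now 5)
Step 4: +7 fires, +5 burnt (F count now 7)
Step 5: +5 fires, +7 burnt (F count now 5)
Step 6: +2 fires, +5 burnt (F count now 2)
Step 7: +0 fires, +2 burnt (F count now 0)
Fire out after step 7
Initially T: 26, now '.': 35
Total burnt (originally-T cells now '.'): 25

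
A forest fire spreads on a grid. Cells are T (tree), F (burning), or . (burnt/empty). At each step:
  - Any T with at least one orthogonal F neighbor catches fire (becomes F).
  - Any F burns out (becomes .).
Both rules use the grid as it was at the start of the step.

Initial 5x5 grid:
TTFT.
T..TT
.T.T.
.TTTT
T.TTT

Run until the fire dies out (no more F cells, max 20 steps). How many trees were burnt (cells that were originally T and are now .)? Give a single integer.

Step 1: +2 fires, +1 burnt (F count now 2)
Step 2: +2 fires, +2 burnt (F count now 2)
Step 3: +3 fires, +2 burnt (F count now 3)
Step 4: +1 fires, +3 burnt (F count now 1)
Step 5: +3 fires, +1 burnt (F count now 3)
Step 6: +3 fires, +3 burnt (F count now 3)
Step 7: +1 fires, +3 burnt (F count now 1)
Step 8: +0 fires, +1 burnt (F count now 0)
Fire out after step 8
Initially T: 16, now '.': 24
Total burnt (originally-T cells now '.'): 15

Answer: 15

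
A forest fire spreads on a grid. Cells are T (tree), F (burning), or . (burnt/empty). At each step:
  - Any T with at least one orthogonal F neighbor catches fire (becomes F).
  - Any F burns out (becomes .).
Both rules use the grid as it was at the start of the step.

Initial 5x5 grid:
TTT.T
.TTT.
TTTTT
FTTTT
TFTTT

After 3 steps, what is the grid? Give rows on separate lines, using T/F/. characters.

Step 1: 4 trees catch fire, 2 burn out
  TTT.T
  .TTT.
  FTTTT
  .FTTT
  F.FTT
Step 2: 3 trees catch fire, 4 burn out
  TTT.T
  .TTT.
  .FTTT
  ..FTT
  ...FT
Step 3: 4 trees catch fire, 3 burn out
  TTT.T
  .FTT.
  ..FTT
  ...FT
  ....F

TTT.T
.FTT.
..FTT
...FT
....F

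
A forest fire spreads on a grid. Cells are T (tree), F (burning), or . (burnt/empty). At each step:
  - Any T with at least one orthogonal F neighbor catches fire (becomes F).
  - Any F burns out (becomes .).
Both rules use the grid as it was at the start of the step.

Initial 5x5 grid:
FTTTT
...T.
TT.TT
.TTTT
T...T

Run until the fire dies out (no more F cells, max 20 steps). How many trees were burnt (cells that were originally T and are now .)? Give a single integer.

Answer: 14

Derivation:
Step 1: +1 fires, +1 burnt (F count now 1)
Step 2: +1 fires, +1 burnt (F count now 1)
Step 3: +1 fires, +1 burnt (F count now 1)
Step 4: +2 fires, +1 burnt (F count now 2)
Step 5: +1 fires, +2 burnt (F count now 1)
Step 6: +2 fires, +1 burnt (F count now 2)
Step 7: +2 fires, +2 burnt (F count now 2)
Step 8: +2 fires, +2 burnt (F count now 2)
Step 9: +1 fires, +2 burnt (F count now 1)
Step 10: +1 fires, +1 burnt (F count now 1)
Step 11: +0 fires, +1 burnt (F count now 0)
Fire out after step 11
Initially T: 15, now '.': 24
Total burnt (originally-T cells now '.'): 14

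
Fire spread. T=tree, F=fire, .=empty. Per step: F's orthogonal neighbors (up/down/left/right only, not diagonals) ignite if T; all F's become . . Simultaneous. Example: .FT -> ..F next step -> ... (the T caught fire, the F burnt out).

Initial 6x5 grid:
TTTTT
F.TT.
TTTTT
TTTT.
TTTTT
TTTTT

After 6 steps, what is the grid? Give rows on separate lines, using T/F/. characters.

Step 1: 2 trees catch fire, 1 burn out
  FTTTT
  ..TT.
  FTTTT
  TTTT.
  TTTTT
  TTTTT
Step 2: 3 trees catch fire, 2 burn out
  .FTTT
  ..TT.
  .FTTT
  FTTT.
  TTTTT
  TTTTT
Step 3: 4 trees catch fire, 3 burn out
  ..FTT
  ..TT.
  ..FTT
  .FTT.
  FTTTT
  TTTTT
Step 4: 6 trees catch fire, 4 burn out
  ...FT
  ..FT.
  ...FT
  ..FT.
  .FTTT
  FTTTT
Step 5: 6 trees catch fire, 6 burn out
  ....F
  ...F.
  ....F
  ...F.
  ..FTT
  .FTTT
Step 6: 2 trees catch fire, 6 burn out
  .....
  .....
  .....
  .....
  ...FT
  ..FTT

.....
.....
.....
.....
...FT
..FTT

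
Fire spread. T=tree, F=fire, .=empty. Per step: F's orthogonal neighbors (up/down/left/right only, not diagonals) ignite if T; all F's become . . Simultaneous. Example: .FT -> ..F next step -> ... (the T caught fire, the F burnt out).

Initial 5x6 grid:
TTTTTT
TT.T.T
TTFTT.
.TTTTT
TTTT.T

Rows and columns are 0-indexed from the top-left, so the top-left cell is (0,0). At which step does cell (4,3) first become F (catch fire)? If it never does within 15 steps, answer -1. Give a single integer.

Step 1: cell (4,3)='T' (+3 fires, +1 burnt)
Step 2: cell (4,3)='T' (+7 fires, +3 burnt)
Step 3: cell (4,3)='F' (+6 fires, +7 burnt)
  -> target ignites at step 3
Step 4: cell (4,3)='.' (+5 fires, +6 burnt)
Step 5: cell (4,3)='.' (+2 fires, +5 burnt)
Step 6: cell (4,3)='.' (+1 fires, +2 burnt)
Step 7: cell (4,3)='.' (+0 fires, +1 burnt)
  fire out at step 7

3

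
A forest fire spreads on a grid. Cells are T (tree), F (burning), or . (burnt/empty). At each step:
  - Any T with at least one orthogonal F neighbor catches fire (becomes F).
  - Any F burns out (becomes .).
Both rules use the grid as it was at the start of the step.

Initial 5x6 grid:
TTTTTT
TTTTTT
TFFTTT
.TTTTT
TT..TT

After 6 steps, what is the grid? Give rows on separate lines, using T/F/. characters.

Step 1: 6 trees catch fire, 2 burn out
  TTTTTT
  TFFTTT
  F..FTT
  .FFTTT
  TT..TT
Step 2: 7 trees catch fire, 6 burn out
  TFFTTT
  F..FTT
  ....FT
  ...FTT
  TF..TT
Step 3: 6 trees catch fire, 7 burn out
  F..FTT
  ....FT
  .....F
  ....FT
  F...TT
Step 4: 4 trees catch fire, 6 burn out
  ....FT
  .....F
  ......
  .....F
  ....FT
Step 5: 2 trees catch fire, 4 burn out
  .....F
  ......
  ......
  ......
  .....F
Step 6: 0 trees catch fire, 2 burn out
  ......
  ......
  ......
  ......
  ......

......
......
......
......
......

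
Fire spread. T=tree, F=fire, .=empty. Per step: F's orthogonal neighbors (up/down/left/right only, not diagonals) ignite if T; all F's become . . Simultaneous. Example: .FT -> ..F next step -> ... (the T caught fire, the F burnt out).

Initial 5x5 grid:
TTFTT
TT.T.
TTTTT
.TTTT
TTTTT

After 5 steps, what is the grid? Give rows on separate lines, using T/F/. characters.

Step 1: 2 trees catch fire, 1 burn out
  TF.FT
  TT.T.
  TTTTT
  .TTTT
  TTTTT
Step 2: 4 trees catch fire, 2 burn out
  F...F
  TF.F.
  TTTTT
  .TTTT
  TTTTT
Step 3: 3 trees catch fire, 4 burn out
  .....
  F....
  TFTFT
  .TTTT
  TTTTT
Step 4: 5 trees catch fire, 3 burn out
  .....
  .....
  F.F.F
  .FTFT
  TTTTT
Step 5: 4 trees catch fire, 5 burn out
  .....
  .....
  .....
  ..F.F
  TFTFT

.....
.....
.....
..F.F
TFTFT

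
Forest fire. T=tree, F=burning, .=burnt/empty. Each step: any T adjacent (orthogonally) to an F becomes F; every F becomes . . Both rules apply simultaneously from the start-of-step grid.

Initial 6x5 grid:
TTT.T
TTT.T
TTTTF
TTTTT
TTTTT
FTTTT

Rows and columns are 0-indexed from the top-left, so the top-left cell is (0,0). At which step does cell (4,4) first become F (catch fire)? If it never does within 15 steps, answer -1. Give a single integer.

Step 1: cell (4,4)='T' (+5 fires, +2 burnt)
Step 2: cell (4,4)='F' (+7 fires, +5 burnt)
  -> target ignites at step 2
Step 3: cell (4,4)='.' (+9 fires, +7 burnt)
Step 4: cell (4,4)='.' (+3 fires, +9 burnt)
Step 5: cell (4,4)='.' (+2 fires, +3 burnt)
Step 6: cell (4,4)='.' (+0 fires, +2 burnt)
  fire out at step 6

2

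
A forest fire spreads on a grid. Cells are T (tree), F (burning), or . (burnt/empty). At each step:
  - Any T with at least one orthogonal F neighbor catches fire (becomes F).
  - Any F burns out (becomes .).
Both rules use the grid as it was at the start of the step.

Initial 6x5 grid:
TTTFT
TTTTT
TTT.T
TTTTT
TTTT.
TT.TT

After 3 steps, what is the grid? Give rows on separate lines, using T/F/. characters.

Step 1: 3 trees catch fire, 1 burn out
  TTF.F
  TTTFT
  TTT.T
  TTTTT
  TTTT.
  TT.TT
Step 2: 3 trees catch fire, 3 burn out
  TF...
  TTF.F
  TTT.T
  TTTTT
  TTTT.
  TT.TT
Step 3: 4 trees catch fire, 3 burn out
  F....
  TF...
  TTF.F
  TTTTT
  TTTT.
  TT.TT

F....
TF...
TTF.F
TTTTT
TTTT.
TT.TT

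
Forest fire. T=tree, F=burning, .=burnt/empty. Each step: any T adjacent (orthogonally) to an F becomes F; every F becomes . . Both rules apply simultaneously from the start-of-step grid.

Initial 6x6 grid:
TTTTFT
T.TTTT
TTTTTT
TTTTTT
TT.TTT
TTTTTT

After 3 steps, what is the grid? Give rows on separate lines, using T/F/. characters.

Step 1: 3 trees catch fire, 1 burn out
  TTTF.F
  T.TTFT
  TTTTTT
  TTTTTT
  TT.TTT
  TTTTTT
Step 2: 4 trees catch fire, 3 burn out
  TTF...
  T.TF.F
  TTTTFT
  TTTTTT
  TT.TTT
  TTTTTT
Step 3: 5 trees catch fire, 4 burn out
  TF....
  T.F...
  TTTF.F
  TTTTFT
  TT.TTT
  TTTTTT

TF....
T.F...
TTTF.F
TTTTFT
TT.TTT
TTTTTT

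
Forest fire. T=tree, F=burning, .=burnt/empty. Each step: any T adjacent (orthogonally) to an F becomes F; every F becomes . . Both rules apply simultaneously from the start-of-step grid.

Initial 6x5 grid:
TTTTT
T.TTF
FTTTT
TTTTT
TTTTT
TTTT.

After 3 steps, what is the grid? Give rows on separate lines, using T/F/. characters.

Step 1: 6 trees catch fire, 2 burn out
  TTTTF
  F.TF.
  .FTTF
  FTTTT
  TTTTT
  TTTT.
Step 2: 8 trees catch fire, 6 burn out
  FTTF.
  ..F..
  ..FF.
  .FTTF
  FTTTT
  TTTT.
Step 3: 7 trees catch fire, 8 burn out
  .FF..
  .....
  .....
  ..FF.
  .FTTF
  FTTT.

.FF..
.....
.....
..FF.
.FTTF
FTTT.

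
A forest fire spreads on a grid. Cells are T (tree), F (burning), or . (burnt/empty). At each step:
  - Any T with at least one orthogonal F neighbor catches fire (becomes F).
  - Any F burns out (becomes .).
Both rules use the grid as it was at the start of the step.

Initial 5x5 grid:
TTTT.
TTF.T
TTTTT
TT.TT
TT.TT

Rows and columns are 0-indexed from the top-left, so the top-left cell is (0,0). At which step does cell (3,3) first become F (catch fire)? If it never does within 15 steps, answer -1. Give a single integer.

Step 1: cell (3,3)='T' (+3 fires, +1 burnt)
Step 2: cell (3,3)='T' (+5 fires, +3 burnt)
Step 3: cell (3,3)='F' (+5 fires, +5 burnt)
  -> target ignites at step 3
Step 4: cell (3,3)='.' (+5 fires, +5 burnt)
Step 5: cell (3,3)='.' (+2 fires, +5 burnt)
Step 6: cell (3,3)='.' (+0 fires, +2 burnt)
  fire out at step 6

3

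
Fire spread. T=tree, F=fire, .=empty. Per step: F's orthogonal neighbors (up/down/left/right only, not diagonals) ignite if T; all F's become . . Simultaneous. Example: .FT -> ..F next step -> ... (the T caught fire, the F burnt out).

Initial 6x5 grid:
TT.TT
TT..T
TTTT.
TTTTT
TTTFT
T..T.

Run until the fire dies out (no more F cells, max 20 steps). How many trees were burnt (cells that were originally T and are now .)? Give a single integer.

Step 1: +4 fires, +1 burnt (F count now 4)
Step 2: +4 fires, +4 burnt (F count now 4)
Step 3: +3 fires, +4 burnt (F count now 3)
Step 4: +3 fires, +3 burnt (F count now 3)
Step 5: +2 fires, +3 burnt (F count now 2)
Step 6: +2 fires, +2 burnt (F count now 2)
Step 7: +1 fires, +2 burnt (F count now 1)
Step 8: +0 fires, +1 burnt (F count now 0)
Fire out after step 8
Initially T: 22, now '.': 27
Total burnt (originally-T cells now '.'): 19

Answer: 19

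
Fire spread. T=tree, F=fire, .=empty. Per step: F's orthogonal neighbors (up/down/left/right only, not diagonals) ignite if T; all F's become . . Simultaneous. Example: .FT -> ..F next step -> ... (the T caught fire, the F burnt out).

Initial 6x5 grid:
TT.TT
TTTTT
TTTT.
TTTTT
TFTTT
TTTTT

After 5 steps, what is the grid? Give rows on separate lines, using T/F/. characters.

Step 1: 4 trees catch fire, 1 burn out
  TT.TT
  TTTTT
  TTTT.
  TFTTT
  F.FTT
  TFTTT
Step 2: 6 trees catch fire, 4 burn out
  TT.TT
  TTTTT
  TFTT.
  F.FTT
  ...FT
  F.FTT
Step 3: 6 trees catch fire, 6 burn out
  TT.TT
  TFTTT
  F.FT.
  ...FT
  ....F
  ...FT
Step 4: 6 trees catch fire, 6 burn out
  TF.TT
  F.FTT
  ...F.
  ....F
  .....
  ....F
Step 5: 2 trees catch fire, 6 burn out
  F..TT
  ...FT
  .....
  .....
  .....
  .....

F..TT
...FT
.....
.....
.....
.....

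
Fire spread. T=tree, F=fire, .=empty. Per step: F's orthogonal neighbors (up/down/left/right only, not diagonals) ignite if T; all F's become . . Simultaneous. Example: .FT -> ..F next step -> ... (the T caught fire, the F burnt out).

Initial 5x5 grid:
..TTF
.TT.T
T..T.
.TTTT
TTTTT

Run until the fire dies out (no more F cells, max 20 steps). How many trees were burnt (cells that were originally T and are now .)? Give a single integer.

Answer: 5

Derivation:
Step 1: +2 fires, +1 burnt (F count now 2)
Step 2: +1 fires, +2 burnt (F count now 1)
Step 3: +1 fires, +1 burnt (F count now 1)
Step 4: +1 fires, +1 burnt (F count now 1)
Step 5: +0 fires, +1 burnt (F count now 0)
Fire out after step 5
Initially T: 16, now '.': 14
Total burnt (originally-T cells now '.'): 5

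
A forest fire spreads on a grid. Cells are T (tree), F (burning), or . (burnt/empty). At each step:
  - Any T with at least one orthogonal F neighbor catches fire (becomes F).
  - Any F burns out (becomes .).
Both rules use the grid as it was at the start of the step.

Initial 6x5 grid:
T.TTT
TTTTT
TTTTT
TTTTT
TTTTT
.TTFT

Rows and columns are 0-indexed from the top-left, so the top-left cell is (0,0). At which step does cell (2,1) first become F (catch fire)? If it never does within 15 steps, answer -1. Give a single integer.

Step 1: cell (2,1)='T' (+3 fires, +1 burnt)
Step 2: cell (2,1)='T' (+4 fires, +3 burnt)
Step 3: cell (2,1)='T' (+4 fires, +4 burnt)
Step 4: cell (2,1)='T' (+5 fires, +4 burnt)
Step 5: cell (2,1)='F' (+5 fires, +5 burnt)
  -> target ignites at step 5
Step 6: cell (2,1)='.' (+4 fires, +5 burnt)
Step 7: cell (2,1)='.' (+1 fires, +4 burnt)
Step 8: cell (2,1)='.' (+1 fires, +1 burnt)
Step 9: cell (2,1)='.' (+0 fires, +1 burnt)
  fire out at step 9

5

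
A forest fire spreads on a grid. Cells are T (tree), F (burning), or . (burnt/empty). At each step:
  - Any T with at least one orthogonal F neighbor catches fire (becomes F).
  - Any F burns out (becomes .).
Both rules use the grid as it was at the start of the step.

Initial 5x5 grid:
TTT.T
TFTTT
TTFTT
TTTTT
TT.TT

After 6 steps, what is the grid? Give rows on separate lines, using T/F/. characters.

Step 1: 6 trees catch fire, 2 burn out
  TFT.T
  F.FTT
  TF.FT
  TTFTT
  TT.TT
Step 2: 7 trees catch fire, 6 burn out
  F.F.T
  ...FT
  F...F
  TF.FT
  TT.TT
Step 3: 5 trees catch fire, 7 burn out
  ....T
  ....F
  .....
  F...F
  TF.FT
Step 4: 3 trees catch fire, 5 burn out
  ....F
  .....
  .....
  .....
  F...F
Step 5: 0 trees catch fire, 3 burn out
  .....
  .....
  .....
  .....
  .....
Step 6: 0 trees catch fire, 0 burn out
  .....
  .....
  .....
  .....
  .....

.....
.....
.....
.....
.....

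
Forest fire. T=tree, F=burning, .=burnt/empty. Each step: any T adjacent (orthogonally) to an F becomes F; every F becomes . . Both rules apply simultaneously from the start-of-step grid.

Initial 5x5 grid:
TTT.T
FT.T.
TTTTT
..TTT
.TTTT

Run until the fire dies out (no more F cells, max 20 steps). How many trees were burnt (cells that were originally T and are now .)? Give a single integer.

Answer: 17

Derivation:
Step 1: +3 fires, +1 burnt (F count now 3)
Step 2: +2 fires, +3 burnt (F count now 2)
Step 3: +2 fires, +2 burnt (F count now 2)
Step 4: +2 fires, +2 burnt (F count now 2)
Step 5: +4 fires, +2 burnt (F count now 4)
Step 6: +3 fires, +4 burnt (F count now 3)
Step 7: +1 fires, +3 burnt (F count now 1)
Step 8: +0 fires, +1 burnt (F count now 0)
Fire out after step 8
Initially T: 18, now '.': 24
Total burnt (originally-T cells now '.'): 17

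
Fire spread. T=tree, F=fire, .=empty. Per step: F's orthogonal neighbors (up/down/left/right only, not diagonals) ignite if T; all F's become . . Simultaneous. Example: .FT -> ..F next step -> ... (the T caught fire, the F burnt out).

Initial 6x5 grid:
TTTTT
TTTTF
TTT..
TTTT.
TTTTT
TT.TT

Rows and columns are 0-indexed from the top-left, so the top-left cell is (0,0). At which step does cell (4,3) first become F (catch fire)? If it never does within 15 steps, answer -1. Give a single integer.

Step 1: cell (4,3)='T' (+2 fires, +1 burnt)
Step 2: cell (4,3)='T' (+2 fires, +2 burnt)
Step 3: cell (4,3)='T' (+3 fires, +2 burnt)
Step 4: cell (4,3)='T' (+4 fires, +3 burnt)
Step 5: cell (4,3)='T' (+5 fires, +4 burnt)
Step 6: cell (4,3)='F' (+3 fires, +5 burnt)
  -> target ignites at step 6
Step 7: cell (4,3)='.' (+4 fires, +3 burnt)
Step 8: cell (4,3)='.' (+2 fires, +4 burnt)
Step 9: cell (4,3)='.' (+0 fires, +2 burnt)
  fire out at step 9

6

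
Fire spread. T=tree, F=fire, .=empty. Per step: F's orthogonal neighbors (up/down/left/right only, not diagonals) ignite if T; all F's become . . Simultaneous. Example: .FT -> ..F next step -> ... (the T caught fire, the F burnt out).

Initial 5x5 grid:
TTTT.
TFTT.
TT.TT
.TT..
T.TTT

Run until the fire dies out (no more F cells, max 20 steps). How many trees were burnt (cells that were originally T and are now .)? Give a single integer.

Step 1: +4 fires, +1 burnt (F count now 4)
Step 2: +5 fires, +4 burnt (F count now 5)
Step 3: +3 fires, +5 burnt (F count now 3)
Step 4: +2 fires, +3 burnt (F count now 2)
Step 5: +1 fires, +2 burnt (F count now 1)
Step 6: +1 fires, +1 burnt (F count now 1)
Step 7: +0 fires, +1 burnt (F count now 0)
Fire out after step 7
Initially T: 17, now '.': 24
Total burnt (originally-T cells now '.'): 16

Answer: 16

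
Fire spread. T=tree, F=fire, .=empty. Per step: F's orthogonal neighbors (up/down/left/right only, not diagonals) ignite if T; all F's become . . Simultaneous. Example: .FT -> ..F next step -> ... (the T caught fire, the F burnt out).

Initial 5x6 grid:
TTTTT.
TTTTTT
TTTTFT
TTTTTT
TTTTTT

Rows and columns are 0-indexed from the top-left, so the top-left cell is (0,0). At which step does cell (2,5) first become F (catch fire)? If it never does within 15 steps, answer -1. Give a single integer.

Step 1: cell (2,5)='F' (+4 fires, +1 burnt)
  -> target ignites at step 1
Step 2: cell (2,5)='.' (+7 fires, +4 burnt)
Step 3: cell (2,5)='.' (+6 fires, +7 burnt)
Step 4: cell (2,5)='.' (+5 fires, +6 burnt)
Step 5: cell (2,5)='.' (+4 fires, +5 burnt)
Step 6: cell (2,5)='.' (+2 fires, +4 burnt)
Step 7: cell (2,5)='.' (+0 fires, +2 burnt)
  fire out at step 7

1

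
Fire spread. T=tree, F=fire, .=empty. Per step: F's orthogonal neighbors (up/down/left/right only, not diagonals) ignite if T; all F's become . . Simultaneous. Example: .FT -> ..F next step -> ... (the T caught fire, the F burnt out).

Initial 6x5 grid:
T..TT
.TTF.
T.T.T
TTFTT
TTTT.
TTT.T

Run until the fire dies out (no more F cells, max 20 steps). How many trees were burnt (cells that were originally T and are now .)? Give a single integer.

Step 1: +6 fires, +2 burnt (F count now 6)
Step 2: +7 fires, +6 burnt (F count now 7)
Step 3: +4 fires, +7 burnt (F count now 4)
Step 4: +1 fires, +4 burnt (F count now 1)
Step 5: +0 fires, +1 burnt (F count now 0)
Fire out after step 5
Initially T: 20, now '.': 28
Total burnt (originally-T cells now '.'): 18

Answer: 18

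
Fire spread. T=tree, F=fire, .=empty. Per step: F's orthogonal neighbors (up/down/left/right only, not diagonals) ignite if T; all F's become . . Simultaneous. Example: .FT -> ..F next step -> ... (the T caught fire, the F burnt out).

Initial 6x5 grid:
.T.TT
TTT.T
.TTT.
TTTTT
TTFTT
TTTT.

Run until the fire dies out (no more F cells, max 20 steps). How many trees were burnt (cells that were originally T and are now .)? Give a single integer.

Step 1: +4 fires, +1 burnt (F count now 4)
Step 2: +7 fires, +4 burnt (F count now 7)
Step 3: +6 fires, +7 burnt (F count now 6)
Step 4: +1 fires, +6 burnt (F count now 1)
Step 5: +2 fires, +1 burnt (F count now 2)
Step 6: +0 fires, +2 burnt (F count now 0)
Fire out after step 6
Initially T: 23, now '.': 27
Total burnt (originally-T cells now '.'): 20

Answer: 20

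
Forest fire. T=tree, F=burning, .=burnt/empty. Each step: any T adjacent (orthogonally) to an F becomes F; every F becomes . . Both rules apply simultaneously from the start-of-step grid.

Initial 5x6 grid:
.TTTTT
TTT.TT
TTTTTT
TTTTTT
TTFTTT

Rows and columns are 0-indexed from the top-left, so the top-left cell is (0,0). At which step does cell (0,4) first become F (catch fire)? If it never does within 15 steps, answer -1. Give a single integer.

Step 1: cell (0,4)='T' (+3 fires, +1 burnt)
Step 2: cell (0,4)='T' (+5 fires, +3 burnt)
Step 3: cell (0,4)='T' (+6 fires, +5 burnt)
Step 4: cell (0,4)='T' (+5 fires, +6 burnt)
Step 5: cell (0,4)='T' (+5 fires, +5 burnt)
Step 6: cell (0,4)='F' (+2 fires, +5 burnt)
  -> target ignites at step 6
Step 7: cell (0,4)='.' (+1 fires, +2 burnt)
Step 8: cell (0,4)='.' (+0 fires, +1 burnt)
  fire out at step 8

6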